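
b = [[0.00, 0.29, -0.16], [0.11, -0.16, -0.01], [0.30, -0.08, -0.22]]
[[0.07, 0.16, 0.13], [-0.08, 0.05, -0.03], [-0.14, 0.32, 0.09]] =b @[[0.15, 0.61, 0.45],[0.57, 0.16, 0.47],[0.62, -0.69, 0.02]]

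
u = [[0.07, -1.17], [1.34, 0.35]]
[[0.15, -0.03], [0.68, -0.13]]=u @ [[0.53,  -0.10], [-0.1,  0.02]]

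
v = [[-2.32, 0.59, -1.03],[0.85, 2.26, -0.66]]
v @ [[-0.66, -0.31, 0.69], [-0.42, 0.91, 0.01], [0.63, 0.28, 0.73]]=[[0.63, 0.97, -2.35], [-1.93, 1.61, 0.13]]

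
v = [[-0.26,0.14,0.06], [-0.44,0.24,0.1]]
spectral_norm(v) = 0.59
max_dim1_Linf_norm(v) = 0.44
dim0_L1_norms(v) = [0.7, 0.38, 0.16]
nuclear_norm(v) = 0.59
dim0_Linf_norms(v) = [0.44, 0.24, 0.1]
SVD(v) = [[-0.51, -0.86], [-0.86, 0.51]] @ diag([0.5932935805367707, 0.0016514520454221312]) @ [[0.86, -0.47, -0.20], [0.30, 0.78, -0.54]]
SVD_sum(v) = [[-0.26, 0.14, 0.06],[-0.44, 0.24, 0.1]] + [[-0.00, -0.00, 0.0], [0.00, 0.0, -0.0]]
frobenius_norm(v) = 0.59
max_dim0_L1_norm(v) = 0.7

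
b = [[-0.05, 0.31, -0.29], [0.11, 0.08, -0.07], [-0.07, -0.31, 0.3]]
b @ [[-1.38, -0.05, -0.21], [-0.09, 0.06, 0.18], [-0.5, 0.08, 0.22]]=[[0.19, -0.00, 0.00], [-0.12, -0.01, -0.02], [-0.03, 0.01, 0.02]]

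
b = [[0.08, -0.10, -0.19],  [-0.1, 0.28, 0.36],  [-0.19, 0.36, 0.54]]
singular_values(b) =[0.85, 0.05, 0.0]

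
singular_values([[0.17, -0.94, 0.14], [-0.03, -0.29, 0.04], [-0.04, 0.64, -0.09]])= [1.2, 0.09, 0.0]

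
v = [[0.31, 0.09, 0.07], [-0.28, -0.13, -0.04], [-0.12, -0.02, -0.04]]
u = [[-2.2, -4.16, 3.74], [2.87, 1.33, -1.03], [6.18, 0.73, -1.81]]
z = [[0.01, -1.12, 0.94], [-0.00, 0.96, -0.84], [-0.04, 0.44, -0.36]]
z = v @ u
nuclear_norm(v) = 0.52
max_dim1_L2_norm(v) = 0.33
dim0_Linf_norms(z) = [0.04, 1.12, 0.94]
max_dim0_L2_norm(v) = 0.43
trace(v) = 0.14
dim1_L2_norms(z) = [1.46, 1.28, 0.57]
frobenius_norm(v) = 0.47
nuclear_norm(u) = 12.95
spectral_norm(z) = 2.02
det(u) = -14.39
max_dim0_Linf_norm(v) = 0.31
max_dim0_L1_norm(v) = 0.71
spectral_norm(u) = 8.56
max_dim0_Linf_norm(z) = 1.12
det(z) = -0.00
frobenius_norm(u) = 9.44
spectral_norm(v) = 0.47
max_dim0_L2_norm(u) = 7.16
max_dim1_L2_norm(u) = 6.48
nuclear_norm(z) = 2.08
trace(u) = -2.68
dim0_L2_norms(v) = [0.43, 0.16, 0.09]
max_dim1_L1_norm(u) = 10.1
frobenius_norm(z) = 2.02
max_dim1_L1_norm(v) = 0.47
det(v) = 0.00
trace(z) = 0.61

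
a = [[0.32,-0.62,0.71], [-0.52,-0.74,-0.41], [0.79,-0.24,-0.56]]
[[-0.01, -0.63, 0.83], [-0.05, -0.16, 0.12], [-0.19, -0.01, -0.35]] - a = [[-0.33, -0.01, 0.12], [0.47, 0.58, 0.53], [-0.98, 0.23, 0.21]]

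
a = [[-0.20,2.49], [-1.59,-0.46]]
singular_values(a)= [2.53, 1.6]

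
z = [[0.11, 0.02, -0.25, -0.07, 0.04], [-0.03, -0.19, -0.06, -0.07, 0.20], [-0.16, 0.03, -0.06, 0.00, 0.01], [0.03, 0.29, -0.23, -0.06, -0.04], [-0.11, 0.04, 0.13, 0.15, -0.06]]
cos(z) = [[0.98, 0.01, -0.00, -0.00, -0.0], [0.01, 0.99, -0.03, -0.02, 0.02], [0.00, 0.01, 0.98, -0.01, 0.0], [-0.02, 0.04, 0.0, 1.01, -0.03], [0.01, -0.02, 0.01, 0.01, 1.00]]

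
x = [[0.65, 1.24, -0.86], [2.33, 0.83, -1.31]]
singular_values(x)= [3.12, 0.89]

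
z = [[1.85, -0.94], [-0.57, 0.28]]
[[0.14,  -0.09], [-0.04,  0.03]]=z @ [[0.03, -0.02], [-0.09, 0.06]]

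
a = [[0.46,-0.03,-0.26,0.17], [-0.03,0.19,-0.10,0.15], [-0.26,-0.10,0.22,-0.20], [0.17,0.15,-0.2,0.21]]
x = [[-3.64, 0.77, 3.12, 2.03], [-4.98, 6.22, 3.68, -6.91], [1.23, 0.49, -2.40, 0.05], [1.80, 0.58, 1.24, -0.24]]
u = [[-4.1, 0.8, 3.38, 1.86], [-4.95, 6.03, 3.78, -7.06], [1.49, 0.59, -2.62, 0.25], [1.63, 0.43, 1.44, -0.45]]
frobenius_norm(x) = 12.85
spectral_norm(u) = 11.58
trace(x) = -0.06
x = u + a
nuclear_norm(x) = 20.28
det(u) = 195.68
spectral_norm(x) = 11.43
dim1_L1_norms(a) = [0.92, 0.47, 0.78, 0.73]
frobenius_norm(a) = 0.82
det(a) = -0.00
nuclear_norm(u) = 20.79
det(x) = 177.34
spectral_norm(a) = 0.76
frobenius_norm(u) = 13.11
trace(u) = -1.14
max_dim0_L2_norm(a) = 0.56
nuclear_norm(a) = 1.08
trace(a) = 1.08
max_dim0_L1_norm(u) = 12.17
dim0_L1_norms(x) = [11.65, 8.06, 10.44, 9.23]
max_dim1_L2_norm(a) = 0.56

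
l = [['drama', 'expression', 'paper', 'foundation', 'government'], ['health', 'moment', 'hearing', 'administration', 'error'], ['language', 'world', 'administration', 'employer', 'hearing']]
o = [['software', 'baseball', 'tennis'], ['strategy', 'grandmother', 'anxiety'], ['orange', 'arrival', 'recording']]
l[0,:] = ['drama', 'expression', 'paper', 'foundation', 'government']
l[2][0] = 'language'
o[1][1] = 'grandmother'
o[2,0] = 'orange'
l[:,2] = ['paper', 'hearing', 'administration']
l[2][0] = 'language'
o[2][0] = 'orange'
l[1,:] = ['health', 'moment', 'hearing', 'administration', 'error']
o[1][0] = 'strategy'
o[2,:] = ['orange', 'arrival', 'recording']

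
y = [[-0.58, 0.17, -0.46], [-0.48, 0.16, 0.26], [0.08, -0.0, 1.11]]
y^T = [[-0.58,-0.48,0.08],[0.17,0.16,-0.00],[-0.46,0.26,1.11]]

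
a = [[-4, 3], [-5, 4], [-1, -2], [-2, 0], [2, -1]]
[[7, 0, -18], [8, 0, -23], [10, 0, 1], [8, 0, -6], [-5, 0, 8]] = a @ [[-4, 0, 3], [-3, 0, -2]]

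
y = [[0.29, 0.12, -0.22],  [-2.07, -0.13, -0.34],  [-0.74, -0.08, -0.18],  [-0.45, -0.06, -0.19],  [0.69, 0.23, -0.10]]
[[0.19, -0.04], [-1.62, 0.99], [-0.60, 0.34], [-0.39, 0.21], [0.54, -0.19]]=y @ [[0.73, -0.49],[0.25, 0.60],[0.22, -0.15]]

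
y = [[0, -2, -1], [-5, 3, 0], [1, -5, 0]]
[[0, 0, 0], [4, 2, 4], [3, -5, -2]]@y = [[0, 0, 0], [-6, -22, -4], [23, -11, -3]]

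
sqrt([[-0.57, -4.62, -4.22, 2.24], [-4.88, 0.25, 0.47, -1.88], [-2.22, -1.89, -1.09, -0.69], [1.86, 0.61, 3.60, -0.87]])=[[1.43+1.42j, (-0.57+1.25j), (-1.18+1.01j), (0.82-0.02j)], [(-1.19+0.7j), (1.05+0.62j), 0.64+0.50j, (-0.51-0.01j)], [(-0.54+0.7j), -0.53+0.62j, 0.89+0.50j, (-0.52-0.01j)], [-0.39-0.99j, -0.77-0.88j, 1.77-0.71j, (0.14+0.01j)]]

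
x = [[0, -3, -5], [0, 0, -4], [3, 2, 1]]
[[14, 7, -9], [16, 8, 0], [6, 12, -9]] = x @ [[2, 4, -5], [2, 1, 3], [-4, -2, 0]]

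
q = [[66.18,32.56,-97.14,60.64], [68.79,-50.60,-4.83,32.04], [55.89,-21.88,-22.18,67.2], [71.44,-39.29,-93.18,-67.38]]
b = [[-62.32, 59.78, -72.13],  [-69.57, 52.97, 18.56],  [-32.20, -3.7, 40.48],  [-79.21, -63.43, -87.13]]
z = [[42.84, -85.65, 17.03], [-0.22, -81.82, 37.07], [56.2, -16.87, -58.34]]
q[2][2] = -22.18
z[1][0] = -0.22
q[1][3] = 32.04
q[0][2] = -97.14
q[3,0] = 71.44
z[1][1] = -81.82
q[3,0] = 71.44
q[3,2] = -93.18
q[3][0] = 71.44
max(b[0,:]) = 59.78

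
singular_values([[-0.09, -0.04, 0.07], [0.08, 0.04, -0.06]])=[0.16, 0.0]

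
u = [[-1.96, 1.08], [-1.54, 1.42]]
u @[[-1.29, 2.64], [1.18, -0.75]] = [[3.8,  -5.98], [3.66,  -5.13]]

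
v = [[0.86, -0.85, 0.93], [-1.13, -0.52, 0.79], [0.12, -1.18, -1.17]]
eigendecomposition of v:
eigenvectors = [[(0.88+0j),0.14+0.34j,0.14-0.34j], [-0.41+0.00j,0.02+0.64j,(0.02-0.64j)], [(0.22+0j),(-0.67+0j),-0.67-0.00j]]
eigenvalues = [(1.49+0j), (-1.16+1.06j), (-1.16-1.06j)]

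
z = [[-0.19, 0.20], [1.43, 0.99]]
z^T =[[-0.19, 1.43], [0.2, 0.99]]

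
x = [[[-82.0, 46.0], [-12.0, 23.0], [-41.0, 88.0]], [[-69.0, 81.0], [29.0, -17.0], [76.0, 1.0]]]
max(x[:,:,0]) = 76.0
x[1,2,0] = 76.0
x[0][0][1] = 46.0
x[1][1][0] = 29.0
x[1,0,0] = -69.0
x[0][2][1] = 88.0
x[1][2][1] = 1.0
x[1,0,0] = -69.0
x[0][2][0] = -41.0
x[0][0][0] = -82.0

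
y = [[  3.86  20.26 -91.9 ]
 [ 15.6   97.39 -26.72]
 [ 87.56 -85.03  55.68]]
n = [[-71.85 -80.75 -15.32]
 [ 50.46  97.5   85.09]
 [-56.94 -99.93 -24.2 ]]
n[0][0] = -71.85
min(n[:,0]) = -71.85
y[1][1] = 97.39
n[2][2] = -24.2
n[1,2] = 85.09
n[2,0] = -56.94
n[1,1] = 97.5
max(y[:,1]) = 97.39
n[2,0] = -56.94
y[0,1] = 20.26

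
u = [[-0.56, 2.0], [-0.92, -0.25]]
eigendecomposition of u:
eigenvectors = [[(0.83+0j), 0.83-0.00j], [(0.06+0.56j), (0.06-0.56j)]]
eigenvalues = [(-0.4+1.35j), (-0.4-1.35j)]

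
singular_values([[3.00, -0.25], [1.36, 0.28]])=[3.3, 0.36]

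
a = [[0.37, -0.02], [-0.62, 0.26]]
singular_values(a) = [0.76, 0.11]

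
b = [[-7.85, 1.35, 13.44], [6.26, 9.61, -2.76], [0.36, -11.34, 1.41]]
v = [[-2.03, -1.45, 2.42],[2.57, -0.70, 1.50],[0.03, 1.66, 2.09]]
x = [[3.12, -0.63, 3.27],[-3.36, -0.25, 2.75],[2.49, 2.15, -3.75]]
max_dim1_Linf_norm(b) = 13.44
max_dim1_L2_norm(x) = 4.99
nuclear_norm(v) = 9.09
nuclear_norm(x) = 12.22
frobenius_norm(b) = 22.67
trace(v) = -0.64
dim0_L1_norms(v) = [4.63, 3.81, 6.01]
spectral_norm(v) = 3.63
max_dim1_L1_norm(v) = 5.9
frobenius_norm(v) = 5.34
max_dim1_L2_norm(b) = 15.62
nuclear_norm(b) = 35.05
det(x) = -33.48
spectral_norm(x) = 6.48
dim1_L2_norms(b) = [15.62, 11.8, 11.43]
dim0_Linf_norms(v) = [2.57, 1.66, 2.42]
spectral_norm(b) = 17.40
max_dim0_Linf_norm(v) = 2.57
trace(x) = -0.88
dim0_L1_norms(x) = [8.97, 3.03, 9.77]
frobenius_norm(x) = 8.04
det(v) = 26.12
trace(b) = 3.17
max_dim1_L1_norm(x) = 8.39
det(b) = -874.51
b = x @ v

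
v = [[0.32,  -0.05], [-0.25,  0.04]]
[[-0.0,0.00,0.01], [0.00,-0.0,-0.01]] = v @ [[-0.01, -0.0, 0.03], [0.02, -0.01, -0.04]]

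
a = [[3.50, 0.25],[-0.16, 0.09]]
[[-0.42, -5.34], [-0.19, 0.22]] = a@[[0.03, -1.51], [-2.11, -0.22]]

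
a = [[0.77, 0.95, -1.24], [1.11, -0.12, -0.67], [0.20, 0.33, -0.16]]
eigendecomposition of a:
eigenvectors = [[-0.61, 0.76, 0.58], [0.77, 0.58, 0.53], [-0.2, 0.29, 0.62]]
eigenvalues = [-0.83, 1.01, 0.31]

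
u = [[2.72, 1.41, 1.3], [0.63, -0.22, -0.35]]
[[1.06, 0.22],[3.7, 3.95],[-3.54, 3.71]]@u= [[3.02, 1.45, 1.3], [12.55, 4.35, 3.43], [-7.29, -5.81, -5.90]]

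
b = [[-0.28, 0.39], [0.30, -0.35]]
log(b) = [[(-2.14+1.41j), (-1.77-1.78j)], [-1.36-1.37j, -1.82+1.73j]]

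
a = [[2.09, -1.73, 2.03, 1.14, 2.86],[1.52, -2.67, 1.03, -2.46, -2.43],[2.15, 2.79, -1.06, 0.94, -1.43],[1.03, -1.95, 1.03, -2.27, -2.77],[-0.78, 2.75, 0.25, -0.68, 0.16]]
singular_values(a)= [6.65, 5.21, 3.46, 2.0, 0.3]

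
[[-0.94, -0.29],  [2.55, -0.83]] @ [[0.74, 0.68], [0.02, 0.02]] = [[-0.7, -0.64],[1.87, 1.72]]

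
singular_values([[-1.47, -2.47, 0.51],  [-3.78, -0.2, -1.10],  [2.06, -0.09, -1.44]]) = [4.67, 2.35, 1.74]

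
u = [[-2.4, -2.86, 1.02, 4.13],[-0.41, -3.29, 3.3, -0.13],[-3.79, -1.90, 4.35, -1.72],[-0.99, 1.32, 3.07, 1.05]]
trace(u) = -0.29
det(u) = 276.67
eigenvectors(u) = [[(-0.01-0.33j), (-0.01+0.33j), (-0.78+0j), (-0.78-0j)],[0.28-0.13j, 0.28+0.13j, (-0.07+0.46j), (-0.07-0.46j)],[(0.66+0j), (0.66-0j), -0.38-0.00j, -0.38+0.00j],[(0.3-0.52j), (0.3+0.52j), (0.16-0.07j), (0.16+0.07j)]]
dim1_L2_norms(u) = [5.66, 4.68, 6.31, 3.64]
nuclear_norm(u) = 18.49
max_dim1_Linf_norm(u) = 4.35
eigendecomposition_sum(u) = [[(-0.02+0.66j),0.14+0.09j,(0.4-1.07j),0.92+0.68j], [-0.56+0.22j,(-0.03+0.15j),(1.05-0.05j),-0.24+1.03j], [-1.31-0.09j,(-0.19+0.27j),(2.12+0.87j),(-1.42+1.8j)], [(-0.66+0.99j),0.13+0.27j,(1.64-1.27j),(0.77+1.93j)]] + [[(-0.02-0.66j), 0.14-0.09j, 0.40+1.07j, (0.92-0.68j)], [(-0.56-0.22j), (-0.03-0.15j), 1.05+0.05j, -0.24-1.03j], [(-1.31+0.09j), (-0.19-0.27j), (2.12-0.87j), -1.42-1.80j], [(-0.66-0.99j), 0.13-0.27j, (1.64+1.27j), (0.77-1.93j)]] + [[(-1.18+0.78j), -1.57-2.51j, 0.11+1.00j, 1.14+0.12j], [(0.36+0.77j), (-1.62+0.7j), 0.60+0.02j, 0.17-0.66j], [(-0.58+0.38j), -0.76-1.24j, 0.05+0.49j, 0.56+0.07j], [0.17-0.26j, 0.53+0.37j, -0.11-0.19j, -0.24+0.07j]] + [[(-1.18-0.78j),  (-1.57+2.51j),  0.11-1.00j,  1.14-0.12j],[(0.36-0.77j),  -1.62-0.70j,  (0.6-0.02j),  (0.17+0.66j)],[-0.58-0.38j,  (-0.76+1.24j),  (0.05-0.49j),  0.56-0.07j],[0.17+0.26j,  (0.53-0.37j),  -0.11+0.19j,  -0.24-0.07j]]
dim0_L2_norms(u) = [4.61, 4.94, 6.35, 4.6]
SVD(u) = [[0.45, 0.87, -0.08, -0.20], [0.5, -0.05, 0.53, 0.69], [0.69, -0.48, -0.0, -0.53], [0.26, -0.12, -0.84, 0.45]] @ diag([8.273013198732842, 4.885941763543522, 3.174364975208506, 2.1561847557718674]) @ [[-0.50,-0.47,0.72,0.11], [-0.02,-0.32,-0.35,0.88], [0.26,-0.82,-0.3,-0.41], [0.82,-0.04,0.52,0.22]]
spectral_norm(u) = 8.27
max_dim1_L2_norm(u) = 6.31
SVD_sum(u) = [[-1.88,  -1.75,  2.67,  0.40], [-2.07,  -1.93,  2.94,  0.44], [-2.9,  -2.7,  4.11,  0.61], [-1.11,  -1.03,  1.57,  0.23]] + [[-0.09, -1.35, -1.5, 3.72], [0.01, 0.07, 0.08, -0.20], [0.05, 0.75, 0.84, -2.08], [0.01, 0.18, 0.2, -0.50]] + [[-0.07,0.22,0.08,0.11], [0.44,-1.38,-0.50,-0.69], [-0.00,0.0,0.0,0.00], [-0.7,2.21,0.79,1.10]] + [[-0.36, 0.02, -0.23, -0.09], [1.22, -0.06, 0.78, 0.32], [-0.95, 0.04, -0.6, -0.25], [0.80, -0.04, 0.51, 0.21]]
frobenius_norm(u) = 10.35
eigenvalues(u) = [(2.84+3.6j), (2.84-3.6j), (-2.99+2.05j), (-2.99-2.05j)]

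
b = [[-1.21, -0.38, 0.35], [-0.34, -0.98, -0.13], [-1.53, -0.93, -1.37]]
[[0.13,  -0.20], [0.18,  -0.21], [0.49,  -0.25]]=b@ [[-0.11,0.09], [-0.13,0.19], [-0.15,-0.05]]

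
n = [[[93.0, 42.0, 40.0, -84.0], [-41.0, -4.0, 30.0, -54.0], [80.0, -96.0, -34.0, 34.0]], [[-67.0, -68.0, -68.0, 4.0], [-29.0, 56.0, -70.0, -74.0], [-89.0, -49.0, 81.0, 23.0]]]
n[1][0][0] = -67.0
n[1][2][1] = -49.0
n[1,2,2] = 81.0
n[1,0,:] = [-67.0, -68.0, -68.0, 4.0]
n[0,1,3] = -54.0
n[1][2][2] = 81.0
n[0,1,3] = -54.0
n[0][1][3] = -54.0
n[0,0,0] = 93.0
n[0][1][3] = -54.0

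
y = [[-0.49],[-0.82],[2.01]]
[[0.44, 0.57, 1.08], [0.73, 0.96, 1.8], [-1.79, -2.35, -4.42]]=y@[[-0.89, -1.17, -2.2]]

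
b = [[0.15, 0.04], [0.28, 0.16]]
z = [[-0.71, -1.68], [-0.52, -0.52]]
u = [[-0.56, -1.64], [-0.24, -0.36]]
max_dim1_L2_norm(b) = 0.32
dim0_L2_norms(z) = [0.88, 1.76]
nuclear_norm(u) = 1.89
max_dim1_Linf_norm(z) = 1.68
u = z + b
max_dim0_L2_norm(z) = 1.76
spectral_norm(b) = 0.36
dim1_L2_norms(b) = [0.16, 0.32]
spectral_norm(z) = 1.95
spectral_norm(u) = 1.78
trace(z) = -1.23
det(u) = -0.19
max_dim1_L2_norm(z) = 1.82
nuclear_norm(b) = 0.39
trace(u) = -0.92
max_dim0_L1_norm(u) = 2.0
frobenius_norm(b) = 0.36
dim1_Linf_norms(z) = [1.68, 0.52]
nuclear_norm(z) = 2.21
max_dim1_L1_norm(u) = 2.2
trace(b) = 0.31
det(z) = -0.50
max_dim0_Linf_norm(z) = 1.68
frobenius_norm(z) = 1.97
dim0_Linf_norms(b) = [0.28, 0.16]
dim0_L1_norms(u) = [0.8, 2.0]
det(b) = 0.01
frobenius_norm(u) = 1.79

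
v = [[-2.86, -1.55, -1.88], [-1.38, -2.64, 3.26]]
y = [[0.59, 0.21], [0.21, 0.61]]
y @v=[[-1.98, -1.47, -0.42],[-1.44, -1.94, 1.59]]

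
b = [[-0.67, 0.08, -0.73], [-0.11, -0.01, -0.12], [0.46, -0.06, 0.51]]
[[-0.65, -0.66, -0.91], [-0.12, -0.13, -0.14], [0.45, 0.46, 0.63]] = b@ [[1.07, -0.08, 1.08], [0.7, 0.96, -0.44], [-0.01, 1.08, 0.21]]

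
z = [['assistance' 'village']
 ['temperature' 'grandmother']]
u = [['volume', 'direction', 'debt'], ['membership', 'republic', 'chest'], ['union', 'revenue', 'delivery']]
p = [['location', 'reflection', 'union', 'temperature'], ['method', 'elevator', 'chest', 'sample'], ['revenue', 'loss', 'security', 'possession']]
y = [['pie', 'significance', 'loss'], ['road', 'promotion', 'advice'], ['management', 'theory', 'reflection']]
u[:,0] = ['volume', 'membership', 'union']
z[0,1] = 'village'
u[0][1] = 'direction'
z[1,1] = 'grandmother'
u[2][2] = 'delivery'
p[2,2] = 'security'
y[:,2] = ['loss', 'advice', 'reflection']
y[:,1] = ['significance', 'promotion', 'theory']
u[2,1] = 'revenue'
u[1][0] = 'membership'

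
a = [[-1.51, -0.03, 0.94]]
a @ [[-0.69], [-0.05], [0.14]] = [[1.17]]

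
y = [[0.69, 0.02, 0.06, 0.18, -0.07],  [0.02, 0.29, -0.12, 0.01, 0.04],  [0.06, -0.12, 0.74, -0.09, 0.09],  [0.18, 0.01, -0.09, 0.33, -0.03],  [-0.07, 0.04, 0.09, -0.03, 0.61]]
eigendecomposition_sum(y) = [[0.02, -0.04, -0.02, -0.05, 0.01],[-0.04, 0.07, 0.04, 0.08, -0.02],[-0.02, 0.04, 0.02, 0.04, -0.01],[-0.05, 0.08, 0.04, 0.10, -0.02],[0.01, -0.02, -0.01, -0.02, 0.00]] + [[0.01, 0.04, 0.00, -0.03, -0.01], [0.04, 0.16, 0.02, -0.12, -0.03], [0.0, 0.02, 0.00, -0.01, -0.0], [-0.03, -0.12, -0.01, 0.09, 0.02], [-0.01, -0.03, -0.00, 0.02, 0.0]] + [[0.04, 0.04, -0.04, 0.03, 0.13], [0.04, 0.04, -0.04, 0.03, 0.13], [-0.04, -0.04, 0.04, -0.03, -0.12], [0.03, 0.03, -0.03, 0.02, 0.10], [0.13, 0.13, -0.12, 0.1, 0.42]] + [[0.56, -0.05, 0.28, 0.17, -0.12], [-0.05, 0.00, -0.03, -0.02, 0.01], [0.28, -0.03, 0.14, 0.09, -0.06], [0.17, -0.02, 0.09, 0.05, -0.04], [-0.12, 0.01, -0.06, -0.04, 0.03]] + [[0.05,0.03,-0.16,0.05,-0.09], [0.03,0.02,-0.11,0.04,-0.06], [-0.16,-0.11,0.54,-0.18,0.29], [0.05,0.04,-0.18,0.06,-0.09], [-0.09,-0.06,0.29,-0.09,0.15]]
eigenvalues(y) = [0.21, 0.27, 0.57, 0.79, 0.82]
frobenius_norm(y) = 1.32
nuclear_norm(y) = 2.66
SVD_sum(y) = [[0.05, 0.03, -0.16, 0.05, -0.09], [0.03, 0.02, -0.11, 0.04, -0.06], [-0.16, -0.11, 0.54, -0.18, 0.29], [0.05, 0.04, -0.18, 0.06, -0.09], [-0.09, -0.06, 0.29, -0.09, 0.15]] + [[0.56, -0.05, 0.28, 0.17, -0.12], [-0.05, 0.00, -0.03, -0.02, 0.01], [0.28, -0.03, 0.14, 0.09, -0.06], [0.17, -0.02, 0.09, 0.05, -0.04], [-0.12, 0.01, -0.06, -0.04, 0.03]] + [[0.04, 0.04, -0.04, 0.03, 0.13], [0.04, 0.04, -0.04, 0.03, 0.13], [-0.04, -0.04, 0.04, -0.03, -0.12], [0.03, 0.03, -0.03, 0.02, 0.1], [0.13, 0.13, -0.12, 0.10, 0.42]] + [[0.01, 0.04, 0.0, -0.03, -0.01], [0.04, 0.16, 0.02, -0.12, -0.03], [0.00, 0.02, 0.00, -0.01, -0.0], [-0.03, -0.12, -0.01, 0.09, 0.02], [-0.01, -0.03, -0.00, 0.02, 0.0]] + [[0.02, -0.04, -0.02, -0.05, 0.01], [-0.04, 0.07, 0.04, 0.08, -0.02], [-0.02, 0.04, 0.02, 0.04, -0.01], [-0.05, 0.08, 0.04, 0.1, -0.02], [0.01, -0.02, -0.01, -0.02, 0.00]]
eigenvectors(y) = [[-0.34, 0.18, 0.27, 0.85, -0.24], [0.55, 0.77, 0.26, -0.08, -0.16], [0.31, 0.08, -0.25, 0.42, 0.81], [0.68, -0.59, 0.21, 0.26, -0.27], [-0.13, -0.13, 0.87, -0.18, 0.43]]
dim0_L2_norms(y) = [0.72, 0.32, 0.76, 0.39, 0.62]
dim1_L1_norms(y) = [1.02, 0.48, 1.1, 0.64, 0.84]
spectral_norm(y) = 0.82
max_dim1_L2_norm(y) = 0.76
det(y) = 0.02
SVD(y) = [[0.24,0.85,0.27,0.18,0.34],[0.16,-0.08,0.26,0.77,-0.55],[-0.81,0.42,-0.25,0.08,-0.31],[0.27,0.26,0.21,-0.59,-0.68],[-0.43,-0.18,0.87,-0.13,0.13]] @ diag([0.8234150268187801, 0.7882643796066334, 0.5665151744544055, 0.2675418501102701, 0.21426356900991053]) @ [[0.24,0.16,-0.81,0.27,-0.43], [0.85,-0.08,0.42,0.26,-0.18], [0.27,0.26,-0.25,0.21,0.87], [0.18,0.77,0.08,-0.59,-0.13], [0.34,-0.55,-0.31,-0.68,0.13]]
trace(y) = 2.66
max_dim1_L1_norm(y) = 1.1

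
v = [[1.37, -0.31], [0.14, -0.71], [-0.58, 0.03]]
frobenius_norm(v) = 1.68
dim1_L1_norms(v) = [1.68, 0.85, 0.61]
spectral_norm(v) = 1.55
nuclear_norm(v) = 2.21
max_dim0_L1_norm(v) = 2.09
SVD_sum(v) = [[1.34,-0.40],[0.32,-0.10],[-0.54,0.16]] + [[0.03, 0.09], [-0.18, -0.61], [-0.04, -0.13]]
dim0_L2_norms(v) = [1.49, 0.78]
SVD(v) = [[-0.91,0.15], [-0.22,-0.97], [0.36,-0.21]] @ diag([1.5479800013150864, 0.6616327648541486]) @ [[-0.96, 0.29], [0.29, 0.96]]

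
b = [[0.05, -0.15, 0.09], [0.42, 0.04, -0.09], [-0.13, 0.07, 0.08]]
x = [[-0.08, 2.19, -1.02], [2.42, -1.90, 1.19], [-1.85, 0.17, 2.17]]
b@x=[[-0.53,  0.41,  -0.03], [0.23,  0.83,  -0.58], [0.03,  -0.4,  0.39]]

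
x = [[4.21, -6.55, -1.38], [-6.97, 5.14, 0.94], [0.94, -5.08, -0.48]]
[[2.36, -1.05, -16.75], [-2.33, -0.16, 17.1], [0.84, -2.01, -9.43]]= x @ [[0.17, 0.30, -1.14], [-0.04, 0.53, 1.5], [-1.0, -0.84, 1.54]]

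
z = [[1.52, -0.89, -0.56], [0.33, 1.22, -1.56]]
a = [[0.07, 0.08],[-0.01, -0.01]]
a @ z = [[0.13, 0.04, -0.16], [-0.02, -0.0, 0.02]]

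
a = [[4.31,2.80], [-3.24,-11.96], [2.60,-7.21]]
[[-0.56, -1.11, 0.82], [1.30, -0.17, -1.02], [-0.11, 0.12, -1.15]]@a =[[3.31,  5.80], [3.5,  13.03], [-3.85,  6.55]]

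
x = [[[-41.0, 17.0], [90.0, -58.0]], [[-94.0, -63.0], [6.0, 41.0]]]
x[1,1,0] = 6.0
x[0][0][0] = -41.0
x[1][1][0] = 6.0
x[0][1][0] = 90.0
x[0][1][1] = -58.0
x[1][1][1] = 41.0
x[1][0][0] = -94.0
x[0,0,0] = -41.0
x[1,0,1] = -63.0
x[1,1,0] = 6.0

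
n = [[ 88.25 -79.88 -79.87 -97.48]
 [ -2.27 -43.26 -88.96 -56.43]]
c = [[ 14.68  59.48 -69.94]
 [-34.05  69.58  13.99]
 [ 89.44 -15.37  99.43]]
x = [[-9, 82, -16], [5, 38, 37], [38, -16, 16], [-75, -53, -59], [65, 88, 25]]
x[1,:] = [5, 38, 37]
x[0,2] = -16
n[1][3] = -56.43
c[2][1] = -15.37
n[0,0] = 88.25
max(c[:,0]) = 89.44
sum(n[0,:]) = -168.98000000000002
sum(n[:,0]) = 85.98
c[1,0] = -34.05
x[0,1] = 82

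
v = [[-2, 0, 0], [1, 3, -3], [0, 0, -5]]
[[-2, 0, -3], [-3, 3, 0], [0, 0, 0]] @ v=[[4, 0, 15], [9, 9, -9], [0, 0, 0]]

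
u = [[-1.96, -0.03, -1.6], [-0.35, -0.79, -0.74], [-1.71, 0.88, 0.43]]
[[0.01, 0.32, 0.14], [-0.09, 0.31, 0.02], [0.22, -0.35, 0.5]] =u @ [[-0.07, 0.05, -0.30], [0.07, -0.17, -0.15], [0.08, -0.26, 0.28]]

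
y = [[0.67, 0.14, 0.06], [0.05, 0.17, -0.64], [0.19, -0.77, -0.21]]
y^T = [[0.67, 0.05, 0.19], [0.14, 0.17, -0.77], [0.06, -0.64, -0.21]]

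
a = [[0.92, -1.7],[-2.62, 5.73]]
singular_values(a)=[6.59, 0.12]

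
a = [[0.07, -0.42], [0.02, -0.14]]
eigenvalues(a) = [0.02, -0.09]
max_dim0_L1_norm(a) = 0.56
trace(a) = -0.07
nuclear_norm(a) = 0.45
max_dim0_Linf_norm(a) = 0.42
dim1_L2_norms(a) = [0.43, 0.14]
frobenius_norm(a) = 0.45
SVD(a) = [[-0.95, -0.32], [-0.32, 0.95]] @ diag([0.44865383406098497, 0.003120445862075707]) @ [[-0.16, 0.99], [-0.99, -0.16]]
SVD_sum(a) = [[0.07,-0.42], [0.02,-0.14]] + [[0.0, 0.00], [-0.0, -0.0]]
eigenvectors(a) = [[0.99, 0.94], [0.13, 0.35]]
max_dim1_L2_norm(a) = 0.43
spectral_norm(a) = 0.45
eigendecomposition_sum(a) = [[0.02, -0.07], [0.0, -0.01]] + [[0.05, -0.35], [0.02, -0.13]]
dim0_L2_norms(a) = [0.07, 0.44]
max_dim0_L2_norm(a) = 0.44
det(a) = -0.00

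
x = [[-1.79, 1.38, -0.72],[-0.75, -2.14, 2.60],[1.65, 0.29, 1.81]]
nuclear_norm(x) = 7.82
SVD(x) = [[-0.45, -0.48, 0.76], [0.79, -0.61, 0.08], [0.42, 0.63, 0.65]] @ diag([3.9266467048588796, 2.4994364210687356, 1.3949778608479841]) @ [[0.23, -0.55, 0.8], [0.94, 0.33, -0.04], [-0.24, 0.76, 0.6]]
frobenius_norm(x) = 4.86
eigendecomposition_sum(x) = [[(0.02+0j), (0.01+0j), (0.06-0j)],  [0.43+0.00j, 0.22+0.00j, (1.11-0j)],  [(0.7+0j), 0.36+0.00j, (1.8-0j)]] + [[(-0.91+0.92j),  0.68+0.91j,  (-0.39-0.59j)],[(-0.59-1.26j),  -1.18+0.35j,  (0.75-0.17j)],[0.47-0.11j,  -0.03-0.43j,  0.27j]] + [[-0.91-0.92j, 0.68-0.91j, (-0.39+0.59j)],[(-0.59+1.26j), (-1.18-0.35j), (0.75+0.17j)],[0.47+0.11j, -0.03+0.43j, 0.00-0.27j]]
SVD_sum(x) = [[-0.41, 0.97, -1.40],[0.72, -1.71, 2.47],[0.39, -0.93, 1.33]] + [[-1.13, -0.40, 0.05], [-1.44, -0.51, 0.07], [1.48, 0.52, -0.07]] + [[-0.26, 0.8, 0.63], [-0.03, 0.08, 0.07], [-0.22, 0.69, 0.54]]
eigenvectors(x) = [[(0.03+0j), (0.23+0.62j), 0.23-0.62j], [(0.52+0j), (-0.71+0j), (-0.71-0j)], [0.85+0.00j, 0.05-0.24j, (0.05+0.24j)]]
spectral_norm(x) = 3.93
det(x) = 13.69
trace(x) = -2.12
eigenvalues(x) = [(2.04+0j), (-2.08+1.54j), (-2.08-1.54j)]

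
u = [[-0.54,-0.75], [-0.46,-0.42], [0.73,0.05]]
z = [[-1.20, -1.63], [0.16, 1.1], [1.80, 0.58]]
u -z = [[0.66, 0.88], [-0.62, -1.52], [-1.07, -0.53]]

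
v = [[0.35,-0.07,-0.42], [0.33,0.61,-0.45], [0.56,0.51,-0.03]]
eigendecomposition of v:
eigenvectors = [[-0.02-0.52j,-0.02+0.52j,(0.71+0j)],[(-0.42-0.28j),(-0.42+0.28j),(-0.69+0j)],[(-0.69+0j),(-0.69-0j),0.12+0.00j]]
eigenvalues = [(0.29+0.62j), (0.29-0.62j), (0.35+0j)]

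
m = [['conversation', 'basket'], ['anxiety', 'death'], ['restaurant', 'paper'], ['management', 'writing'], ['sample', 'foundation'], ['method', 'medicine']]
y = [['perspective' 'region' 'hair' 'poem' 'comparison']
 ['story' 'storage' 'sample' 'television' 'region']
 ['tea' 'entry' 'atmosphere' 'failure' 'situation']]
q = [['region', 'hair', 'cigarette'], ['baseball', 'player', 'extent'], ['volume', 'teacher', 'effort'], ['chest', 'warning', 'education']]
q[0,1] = 'hair'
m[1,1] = 'death'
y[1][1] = 'storage'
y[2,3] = 'failure'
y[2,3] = 'failure'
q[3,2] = 'education'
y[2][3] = 'failure'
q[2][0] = 'volume'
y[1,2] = 'sample'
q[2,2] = 'effort'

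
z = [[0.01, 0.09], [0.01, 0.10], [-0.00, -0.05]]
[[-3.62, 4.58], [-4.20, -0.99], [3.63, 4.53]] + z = [[-3.61, 4.67], [-4.19, -0.89], [3.63, 4.48]]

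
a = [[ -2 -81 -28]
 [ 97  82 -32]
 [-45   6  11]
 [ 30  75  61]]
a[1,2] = -32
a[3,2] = 61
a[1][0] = 97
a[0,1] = -81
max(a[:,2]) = 61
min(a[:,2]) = -32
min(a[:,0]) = -45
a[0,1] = -81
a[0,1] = -81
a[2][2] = 11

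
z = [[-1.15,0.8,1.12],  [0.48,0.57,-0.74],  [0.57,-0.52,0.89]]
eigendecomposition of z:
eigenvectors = [[0.92, -0.55, 0.15],[-0.28, -0.77, -0.60],[-0.26, -0.31, 0.78]]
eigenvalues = [-1.71, 0.61, 1.4]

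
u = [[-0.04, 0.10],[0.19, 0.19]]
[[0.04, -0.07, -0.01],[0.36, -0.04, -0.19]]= u@[[1.07, 0.38, -0.67], [0.85, -0.58, -0.32]]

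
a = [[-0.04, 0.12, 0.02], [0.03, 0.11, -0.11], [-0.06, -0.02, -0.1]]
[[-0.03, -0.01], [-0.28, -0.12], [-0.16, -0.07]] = a@ [[-0.26, -0.11], [-0.61, -0.26], [1.85, 0.79]]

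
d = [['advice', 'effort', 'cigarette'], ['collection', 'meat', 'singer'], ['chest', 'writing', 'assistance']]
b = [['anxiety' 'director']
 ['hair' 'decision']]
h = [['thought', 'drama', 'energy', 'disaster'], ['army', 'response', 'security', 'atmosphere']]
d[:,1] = ['effort', 'meat', 'writing']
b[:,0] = ['anxiety', 'hair']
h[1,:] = ['army', 'response', 'security', 'atmosphere']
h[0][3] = 'disaster'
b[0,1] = 'director'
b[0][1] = 'director'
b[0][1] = 'director'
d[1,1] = 'meat'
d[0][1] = 'effort'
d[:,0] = ['advice', 'collection', 'chest']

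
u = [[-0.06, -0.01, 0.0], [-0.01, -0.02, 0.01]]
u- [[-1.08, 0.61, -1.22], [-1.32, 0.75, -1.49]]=[[1.02, -0.62, 1.22], [1.31, -0.77, 1.5]]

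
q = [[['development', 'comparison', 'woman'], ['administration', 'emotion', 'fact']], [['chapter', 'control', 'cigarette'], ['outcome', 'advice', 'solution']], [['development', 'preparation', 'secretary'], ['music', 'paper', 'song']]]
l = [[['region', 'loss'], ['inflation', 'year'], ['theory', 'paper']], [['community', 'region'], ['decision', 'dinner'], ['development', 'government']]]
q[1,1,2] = 'solution'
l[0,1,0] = 'inflation'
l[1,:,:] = [['community', 'region'], ['decision', 'dinner'], ['development', 'government']]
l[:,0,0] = ['region', 'community']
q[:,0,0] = ['development', 'chapter', 'development']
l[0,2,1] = 'paper'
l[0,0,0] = 'region'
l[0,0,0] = 'region'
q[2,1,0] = 'music'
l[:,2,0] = ['theory', 'development']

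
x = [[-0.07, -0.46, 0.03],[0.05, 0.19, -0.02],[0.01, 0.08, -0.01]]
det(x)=-0.000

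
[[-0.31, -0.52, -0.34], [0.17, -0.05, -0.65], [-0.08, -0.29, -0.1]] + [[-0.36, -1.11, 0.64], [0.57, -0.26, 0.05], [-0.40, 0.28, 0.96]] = [[-0.67,-1.63,0.3], [0.74,-0.31,-0.6], [-0.48,-0.01,0.86]]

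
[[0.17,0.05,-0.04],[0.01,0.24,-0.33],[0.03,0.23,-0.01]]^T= [[0.17,  0.01,  0.03], [0.05,  0.24,  0.23], [-0.04,  -0.33,  -0.01]]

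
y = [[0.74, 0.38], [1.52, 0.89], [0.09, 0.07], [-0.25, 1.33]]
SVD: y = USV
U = [[-0.39, 0.18], [-0.85, 0.3], [-0.06, 0.01], [-0.35, -0.94]]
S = [2.03, 1.23]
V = [[-0.74, -0.68],[0.68, -0.74]]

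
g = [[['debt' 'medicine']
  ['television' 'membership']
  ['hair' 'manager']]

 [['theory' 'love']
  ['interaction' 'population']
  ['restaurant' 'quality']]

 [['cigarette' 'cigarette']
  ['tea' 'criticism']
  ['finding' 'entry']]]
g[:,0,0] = ['debt', 'theory', 'cigarette']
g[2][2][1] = 'entry'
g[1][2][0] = 'restaurant'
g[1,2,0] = 'restaurant'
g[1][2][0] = 'restaurant'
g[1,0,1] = 'love'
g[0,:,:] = [['debt', 'medicine'], ['television', 'membership'], ['hair', 'manager']]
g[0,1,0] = 'television'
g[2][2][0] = 'finding'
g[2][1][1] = 'criticism'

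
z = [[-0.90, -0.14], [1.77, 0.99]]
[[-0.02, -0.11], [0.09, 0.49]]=z@[[0.01, 0.07], [0.07, 0.37]]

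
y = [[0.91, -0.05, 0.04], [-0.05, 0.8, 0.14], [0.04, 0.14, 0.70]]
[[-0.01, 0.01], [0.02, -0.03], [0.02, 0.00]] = y @ [[-0.01, 0.01], [0.02, -0.04], [0.03, 0.01]]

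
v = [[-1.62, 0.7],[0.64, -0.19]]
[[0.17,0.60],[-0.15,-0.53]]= v@[[-0.52,  -1.83], [-0.96,  -3.38]]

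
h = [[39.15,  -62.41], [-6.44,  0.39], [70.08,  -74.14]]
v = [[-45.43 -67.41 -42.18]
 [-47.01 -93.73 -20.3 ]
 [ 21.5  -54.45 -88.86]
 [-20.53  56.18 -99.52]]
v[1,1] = -93.73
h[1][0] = -6.44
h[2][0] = 70.08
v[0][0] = -45.43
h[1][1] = 0.39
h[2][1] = -74.14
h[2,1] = -74.14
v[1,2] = -20.3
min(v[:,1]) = -93.73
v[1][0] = -47.01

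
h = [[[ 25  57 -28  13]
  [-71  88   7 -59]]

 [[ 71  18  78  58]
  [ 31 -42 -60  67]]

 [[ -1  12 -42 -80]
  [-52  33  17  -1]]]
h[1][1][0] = 31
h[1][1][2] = -60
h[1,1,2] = -60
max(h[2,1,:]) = 33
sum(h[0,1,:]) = -35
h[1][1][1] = -42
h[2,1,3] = -1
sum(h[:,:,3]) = -2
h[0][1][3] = -59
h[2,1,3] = -1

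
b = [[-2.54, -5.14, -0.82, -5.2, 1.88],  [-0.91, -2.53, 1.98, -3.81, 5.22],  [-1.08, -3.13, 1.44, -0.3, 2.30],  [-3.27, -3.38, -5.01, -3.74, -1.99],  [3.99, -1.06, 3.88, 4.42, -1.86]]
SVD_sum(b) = [[-3.32, -3.50, -2.26, -5.12, 2.04], [-2.12, -2.24, -1.44, -3.27, 1.3], [-0.99, -1.04, -0.67, -1.53, 0.61], [-2.77, -2.92, -1.89, -4.28, 1.70], [2.53, 2.66, 1.72, 3.90, -1.55]] + [[0.31, -0.43, 1.07, -0.0, 0.95], [1.05, -1.45, 3.63, -0.01, 3.22], [0.63, -0.87, 2.18, -0.01, 1.93], [-0.9, 1.25, -3.14, 0.01, -2.78], [0.54, -0.74, 1.87, -0.00, 1.66]] + [[0.26, -1.34, 0.13, 0.35, -0.83],[-0.22, 1.14, -0.11, -0.3, 0.71],[0.20, -1.03, 0.10, 0.27, -0.64],[0.33, -1.66, 0.16, 0.44, -1.03],[0.6, -3.02, 0.30, 0.8, -1.88]] + [[0.36, 0.08, 0.07, -0.38, -0.16],[0.26, 0.06, 0.05, -0.27, -0.12],[-0.91, -0.2, -0.18, 0.97, 0.41],[-0.05, -0.01, -0.01, 0.05, 0.02],[0.27, 0.06, 0.05, -0.29, -0.12]] + [[-0.15, 0.05, 0.16, -0.05, -0.12],[0.13, -0.04, -0.15, 0.05, 0.1],[-0.01, 0.0, 0.01, -0.00, -0.01],[0.13, -0.04, -0.14, 0.04, 0.10],[0.05, -0.02, -0.06, 0.02, 0.04]]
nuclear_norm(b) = 27.84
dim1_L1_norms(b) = [15.58, 14.45, 8.25, 17.39, 15.21]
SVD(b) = [[-0.60, -0.19, 0.33, 0.34, 0.61], [-0.38, -0.64, -0.28, 0.25, -0.55], [-0.18, -0.38, 0.26, -0.87, 0.05], [-0.5, 0.55, 0.41, -0.05, -0.52], [0.46, -0.33, 0.76, 0.26, -0.21]] @ diag([12.768042583198959, 8.107352096295504, 4.912068740227167, 1.6272786303934255, 0.42364552477145323]) @ [[0.43, 0.46, 0.29, 0.67, -0.27], [-0.20, 0.28, -0.70, 0.00, -0.62], [0.16, -0.82, 0.08, 0.22, -0.51], [0.64, 0.14, 0.13, -0.68, -0.29], [-0.58, 0.17, 0.63, -0.2, -0.45]]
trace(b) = -9.23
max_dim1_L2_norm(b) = 8.07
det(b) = -350.54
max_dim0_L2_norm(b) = 8.67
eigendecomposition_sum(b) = [[(-3.13-0j), -3.85+0.00j, (-2.02+0j), (-4.87-0j), (2.05-0j)],[(-2.32-0j), (-2.86+0j), -1.50+0.00j, -3.62-0.00j, 1.52-0.00j],[(-1.26-0j), (-1.55+0j), -0.82+0.00j, -1.97-0.00j, 0.83-0.00j],[-2.34-0.00j, -2.88+0.00j, (-1.51+0j), -3.65-0.00j, 1.53-0.00j],[(2.47+0j), (3.04-0j), 1.60-0.00j, 3.85+0.00j, (-1.62+0j)]] + [[(0.13+0.08j), (-0.31+0.19j), (0.34+0.15j), (0.1-0.1j), (0.15+0.26j)], [(0.82-0.47j), (0.03+2.19j), 1.81-1.36j, (-0.21-0.81j), 1.78+0.01j], [0.51+0.34j, -1.28+0.65j, (1.32+0.66j), (0.41-0.36j), (0.51+1.04j)], [(-0.79+0.43j), -2.1j, (-1.75+1.28j), (0.19+0.78j), (-1.7-0.03j)], [(0.37+0.62j), (-1.68+0.05j), (1.07+1.36j), 0.62-0.17j, (0.02+1.36j)]] + [[(0.13-0.08j), -0.31-0.19j, (0.34-0.15j), 0.10+0.10j, 0.15-0.26j], [(0.82+0.47j), (0.03-2.19j), (1.81+1.36j), -0.21+0.81j, (1.78-0.01j)], [(0.51-0.34j), -1.28-0.65j, (1.32-0.66j), 0.41+0.36j, 0.51-1.04j], [-0.79-0.43j, 0.00+2.10j, (-1.75-1.28j), 0.19-0.78j, (-1.7+0.03j)], [0.37-0.62j, -1.68-0.05j, (1.07-1.36j), (0.62+0.17j), (0.02-1.36j)]] + [[(0.16+0.41j), (-0.33-0.27j), 0.26-0.07j, -0.26-0.27j, (-0.23-0.03j)], [(-0.11-0.09j), 0.14+0.03j, -0.06+0.06j, 0.12+0.04j, 0.07-0.03j], [(-0.42-0.26j), 0.49+0.02j, -0.19+0.23j, 0.42+0.07j, 0.23-0.13j], [0.32-0.05j, -0.25+0.19j, (-0-0.2j), -0.24+0.14j, -0.06+0.16j], [0.39+0.08j, (-0.37+0.12j), 0.08-0.23j, -0.34+0.07j, -0.14+0.16j]] + [[0.16-0.41j, (-0.33+0.27j), (0.26+0.07j), -0.26+0.27j, -0.23+0.03j],[(-0.11+0.09j), 0.14-0.03j, -0.06-0.06j, (0.12-0.04j), 0.07+0.03j],[-0.42+0.26j, (0.49-0.02j), (-0.19-0.23j), 0.42-0.07j, (0.23+0.13j)],[0.32+0.05j, -0.25-0.19j, (-0+0.2j), -0.24-0.14j, (-0.06-0.16j)],[(0.39-0.08j), (-0.37-0.12j), (0.08+0.23j), (-0.34-0.07j), -0.14-0.16j]]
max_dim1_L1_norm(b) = 17.39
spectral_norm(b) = 12.77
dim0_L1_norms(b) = [11.79, 15.24, 13.13, 17.47, 13.25]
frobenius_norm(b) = 15.99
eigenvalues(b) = [(-12.07+0j), (1.69+5.07j), (1.69-5.07j), (-0.27+0.97j), (-0.27-0.97j)]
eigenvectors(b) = [[-0.59+0.00j, 0.05+0.08j, 0.05-0.08j, 0.42+0.31j, (0.42-0.31j)], [-0.44+0.00j, 0.58+0.00j, (0.58-0j), (-0.17-0.03j), -0.17+0.03j], [(-0.24+0j), (0.17+0.34j), (0.17-0.34j), -0.58+0.00j, (-0.58-0j)], [-0.44+0.00j, -0.56-0.01j, -0.56+0.01j, (0.29-0.25j), (0.29+0.25j)], [0.46+0.00j, (0.01+0.45j), (0.01-0.45j), 0.44-0.17j, (0.44+0.17j)]]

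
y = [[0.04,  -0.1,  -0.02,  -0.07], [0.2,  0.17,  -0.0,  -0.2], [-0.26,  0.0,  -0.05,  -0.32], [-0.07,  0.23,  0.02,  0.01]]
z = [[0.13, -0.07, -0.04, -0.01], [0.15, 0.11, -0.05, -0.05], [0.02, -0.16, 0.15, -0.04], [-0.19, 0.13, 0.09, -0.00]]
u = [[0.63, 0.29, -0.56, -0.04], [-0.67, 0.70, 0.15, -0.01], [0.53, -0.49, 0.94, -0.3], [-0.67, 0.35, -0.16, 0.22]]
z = y @ u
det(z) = 0.00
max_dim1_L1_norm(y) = 0.63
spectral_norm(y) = 0.42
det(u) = 0.06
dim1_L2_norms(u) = [0.89, 0.98, 1.22, 0.8]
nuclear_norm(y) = 1.02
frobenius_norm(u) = 1.97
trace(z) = 0.39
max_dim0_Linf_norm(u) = 0.94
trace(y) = 0.17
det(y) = -0.00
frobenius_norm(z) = 0.42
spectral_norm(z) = 0.31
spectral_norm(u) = 1.55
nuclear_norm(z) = 0.68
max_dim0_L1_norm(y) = 0.6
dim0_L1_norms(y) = [0.57, 0.5, 0.09, 0.6]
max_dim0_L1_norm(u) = 2.5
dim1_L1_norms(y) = [0.23, 0.57, 0.63, 0.33]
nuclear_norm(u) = 3.24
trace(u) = 2.49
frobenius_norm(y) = 0.60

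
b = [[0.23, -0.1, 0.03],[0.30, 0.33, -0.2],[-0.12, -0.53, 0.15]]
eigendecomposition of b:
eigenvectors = [[0.39, -0.44, 0.04], [-0.48, 0.44, 0.41], [0.79, -0.78, 0.91]]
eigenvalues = [0.42, 0.38, -0.09]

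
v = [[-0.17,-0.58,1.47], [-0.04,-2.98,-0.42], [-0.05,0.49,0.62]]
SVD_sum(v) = [[-0.01, -0.43, -0.04],[-0.05, -2.99, -0.31],[0.01, 0.55, 0.06]] + [[-0.16, -0.15, 1.51], [0.01, 0.01, -0.11], [-0.06, -0.06, 0.56]] + [[-0.00,  0.00,  -0.0], [0.0,  -0.00,  0.0], [0.0,  -0.0,  0.00]]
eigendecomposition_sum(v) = [[-0.01, 0.0, 0.01], [0.00, -0.0, -0.0], [-0.00, 0.00, 0.00]] + [[-0.15, 0.25, 1.55], [0.01, -0.01, -0.09], [-0.06, 0.09, 0.57]] + [[-0.01, -0.83, -0.09], [-0.05, -2.97, -0.33], [0.01, 0.4, 0.04]]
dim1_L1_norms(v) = [2.22, 3.44, 1.16]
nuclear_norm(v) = 4.73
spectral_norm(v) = 3.09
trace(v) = -2.53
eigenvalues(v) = [-0.0, 0.41, -2.94]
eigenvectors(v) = [[-0.99,0.94,-0.27], [0.03,-0.05,-0.95], [-0.10,0.35,0.13]]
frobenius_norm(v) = 3.49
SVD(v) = [[-0.14, 0.93, -0.33], [-0.97, -0.07, 0.21], [0.18, 0.35, 0.92]] @ diag([3.0874469558477227, 1.6368477112725666, 0.0009300152661966211]) @ [[0.02, 0.99, 0.1], [-0.11, -0.10, 0.99], [0.99, -0.03, 0.1]]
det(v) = 0.00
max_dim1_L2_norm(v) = 3.01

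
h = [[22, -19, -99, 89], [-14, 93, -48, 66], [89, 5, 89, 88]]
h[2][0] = 89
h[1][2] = -48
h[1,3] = 66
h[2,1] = 5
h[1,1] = 93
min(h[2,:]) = 5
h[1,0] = -14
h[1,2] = -48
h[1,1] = 93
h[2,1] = 5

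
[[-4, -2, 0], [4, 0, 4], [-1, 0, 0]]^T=[[-4, 4, -1], [-2, 0, 0], [0, 4, 0]]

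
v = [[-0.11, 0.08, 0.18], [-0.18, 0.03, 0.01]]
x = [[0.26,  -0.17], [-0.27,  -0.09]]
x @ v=[[0.00, 0.02, 0.05], [0.05, -0.02, -0.05]]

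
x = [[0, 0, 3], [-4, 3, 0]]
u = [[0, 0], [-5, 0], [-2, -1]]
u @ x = [[0, 0, 0], [0, 0, -15], [4, -3, -6]]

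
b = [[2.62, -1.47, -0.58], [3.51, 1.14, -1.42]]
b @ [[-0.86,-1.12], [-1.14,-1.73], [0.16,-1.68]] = [[-0.67, 0.58], [-4.55, -3.52]]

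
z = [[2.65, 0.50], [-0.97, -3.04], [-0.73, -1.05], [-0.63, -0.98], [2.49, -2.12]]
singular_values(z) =[4.02, 3.87]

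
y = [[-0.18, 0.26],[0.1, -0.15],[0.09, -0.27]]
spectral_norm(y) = 0.46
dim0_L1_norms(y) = [0.37, 0.68]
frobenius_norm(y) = 0.46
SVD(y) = [[-0.69, 0.55], [0.39, -0.26], [0.61, 0.79]] @ diag([0.45781641264330053, 0.062483056218619534]) @ [[0.48, -0.88], [-0.88, -0.48]]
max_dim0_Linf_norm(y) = 0.27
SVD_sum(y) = [[-0.15, 0.28], [0.09, -0.16], [0.13, -0.25]] + [[-0.03, -0.02], [0.01, 0.01], [-0.04, -0.02]]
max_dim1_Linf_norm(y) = 0.27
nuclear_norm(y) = 0.52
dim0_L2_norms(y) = [0.22, 0.4]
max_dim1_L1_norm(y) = 0.44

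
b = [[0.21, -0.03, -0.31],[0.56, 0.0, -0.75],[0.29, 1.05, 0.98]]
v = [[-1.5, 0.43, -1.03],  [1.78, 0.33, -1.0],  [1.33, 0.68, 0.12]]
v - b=[[-1.71,  0.46,  -0.72], [1.22,  0.33,  -0.25], [1.04,  -0.37,  -0.86]]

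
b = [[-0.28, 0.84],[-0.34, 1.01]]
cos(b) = [[1.1,-0.29],[0.12,0.65]]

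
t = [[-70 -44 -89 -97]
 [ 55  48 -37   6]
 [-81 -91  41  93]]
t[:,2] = [-89, -37, 41]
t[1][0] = 55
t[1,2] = -37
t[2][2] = 41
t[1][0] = 55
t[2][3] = 93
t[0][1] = -44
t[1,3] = 6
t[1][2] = -37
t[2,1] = -91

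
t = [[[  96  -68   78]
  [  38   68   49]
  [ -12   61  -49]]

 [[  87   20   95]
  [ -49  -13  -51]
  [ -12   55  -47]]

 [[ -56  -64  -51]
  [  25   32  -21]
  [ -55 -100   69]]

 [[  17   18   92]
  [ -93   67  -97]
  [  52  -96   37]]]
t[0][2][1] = 61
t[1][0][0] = 87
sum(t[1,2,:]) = -4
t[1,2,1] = 55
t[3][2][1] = -96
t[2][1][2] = -21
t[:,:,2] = [[78, 49, -49], [95, -51, -47], [-51, -21, 69], [92, -97, 37]]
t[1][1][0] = -49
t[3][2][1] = -96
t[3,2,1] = -96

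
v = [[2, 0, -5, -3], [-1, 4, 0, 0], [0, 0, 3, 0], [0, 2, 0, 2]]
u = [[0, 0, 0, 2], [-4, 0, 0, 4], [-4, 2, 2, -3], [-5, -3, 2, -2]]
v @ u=[[35, -1, -16, 25], [-16, 0, 0, 14], [-12, 6, 6, -9], [-18, -6, 4, 4]]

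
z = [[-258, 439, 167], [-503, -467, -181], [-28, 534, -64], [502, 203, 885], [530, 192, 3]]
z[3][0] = 502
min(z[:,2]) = -181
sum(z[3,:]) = 1590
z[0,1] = 439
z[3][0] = 502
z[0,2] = 167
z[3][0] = 502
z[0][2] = 167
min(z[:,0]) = -503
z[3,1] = 203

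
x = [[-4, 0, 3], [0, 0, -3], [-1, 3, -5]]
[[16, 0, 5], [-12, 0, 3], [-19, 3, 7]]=x @ [[-1, 0, -2], [0, 1, 0], [4, 0, -1]]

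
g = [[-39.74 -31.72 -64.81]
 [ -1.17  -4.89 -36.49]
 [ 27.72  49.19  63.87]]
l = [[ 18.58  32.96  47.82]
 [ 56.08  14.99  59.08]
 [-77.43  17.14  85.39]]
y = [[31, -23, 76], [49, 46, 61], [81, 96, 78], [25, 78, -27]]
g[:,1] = [-31.72, -4.89, 49.19]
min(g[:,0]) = -39.74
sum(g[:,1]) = 12.579999999999998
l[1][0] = 56.08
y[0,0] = 31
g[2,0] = 27.72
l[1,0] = 56.08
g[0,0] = -39.74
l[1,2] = 59.08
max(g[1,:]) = -1.17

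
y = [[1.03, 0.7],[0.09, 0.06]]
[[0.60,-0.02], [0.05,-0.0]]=y@ [[0.4, -0.01], [0.27, -0.01]]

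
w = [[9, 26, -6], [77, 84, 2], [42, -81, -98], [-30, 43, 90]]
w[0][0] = 9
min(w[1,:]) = 2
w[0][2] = -6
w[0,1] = 26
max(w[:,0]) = 77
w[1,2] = 2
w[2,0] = 42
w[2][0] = 42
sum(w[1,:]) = 163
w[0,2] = -6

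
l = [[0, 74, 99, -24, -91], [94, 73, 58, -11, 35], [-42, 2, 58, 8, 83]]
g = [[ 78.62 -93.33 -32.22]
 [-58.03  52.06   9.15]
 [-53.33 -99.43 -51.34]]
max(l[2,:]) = 83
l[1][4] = 35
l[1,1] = 73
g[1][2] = 9.15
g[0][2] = -32.22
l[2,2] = 58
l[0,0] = 0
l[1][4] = 35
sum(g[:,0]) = -32.739999999999995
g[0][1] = -93.33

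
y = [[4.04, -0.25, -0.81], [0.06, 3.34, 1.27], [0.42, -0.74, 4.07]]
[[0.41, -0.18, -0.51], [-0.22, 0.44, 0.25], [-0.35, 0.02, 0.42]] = y @ [[0.08, -0.03, -0.1], [-0.03, 0.12, 0.03], [-0.10, 0.03, 0.12]]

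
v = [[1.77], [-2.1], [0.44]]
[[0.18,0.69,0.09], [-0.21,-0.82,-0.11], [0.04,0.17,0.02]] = v @[[0.10, 0.39, 0.05]]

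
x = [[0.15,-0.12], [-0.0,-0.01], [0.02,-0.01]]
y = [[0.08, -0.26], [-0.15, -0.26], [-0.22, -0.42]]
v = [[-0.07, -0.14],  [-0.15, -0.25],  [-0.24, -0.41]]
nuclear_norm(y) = 0.78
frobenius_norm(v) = 0.58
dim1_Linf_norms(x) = [0.15, 0.01, 0.02]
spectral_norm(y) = 0.60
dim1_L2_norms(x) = [0.19, 0.01, 0.02]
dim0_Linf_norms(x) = [0.15, 0.12]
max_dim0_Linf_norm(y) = 0.42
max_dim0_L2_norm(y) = 0.56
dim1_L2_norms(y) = [0.27, 0.3, 0.47]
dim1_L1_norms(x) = [0.27, 0.01, 0.03]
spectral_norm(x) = 0.19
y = v + x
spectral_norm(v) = 0.58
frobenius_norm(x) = 0.19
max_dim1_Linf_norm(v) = 0.41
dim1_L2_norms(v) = [0.16, 0.29, 0.48]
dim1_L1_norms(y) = [0.34, 0.41, 0.64]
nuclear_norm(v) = 0.59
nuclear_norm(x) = 0.20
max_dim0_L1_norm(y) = 0.94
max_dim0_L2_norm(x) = 0.15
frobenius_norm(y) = 0.62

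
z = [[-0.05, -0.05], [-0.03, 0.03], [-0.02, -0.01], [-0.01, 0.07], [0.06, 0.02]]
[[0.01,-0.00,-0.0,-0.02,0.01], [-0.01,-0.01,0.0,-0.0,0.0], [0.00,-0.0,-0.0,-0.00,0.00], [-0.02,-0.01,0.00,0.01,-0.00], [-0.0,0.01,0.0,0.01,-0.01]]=z @ [[0.04, 0.15, -0.01, 0.16, -0.13], [-0.22, -0.06, 0.04, 0.15, -0.02]]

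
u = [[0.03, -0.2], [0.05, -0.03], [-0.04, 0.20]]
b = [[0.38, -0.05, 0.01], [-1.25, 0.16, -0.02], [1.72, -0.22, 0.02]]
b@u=[[0.01, -0.07], [-0.03, 0.24], [0.04, -0.33]]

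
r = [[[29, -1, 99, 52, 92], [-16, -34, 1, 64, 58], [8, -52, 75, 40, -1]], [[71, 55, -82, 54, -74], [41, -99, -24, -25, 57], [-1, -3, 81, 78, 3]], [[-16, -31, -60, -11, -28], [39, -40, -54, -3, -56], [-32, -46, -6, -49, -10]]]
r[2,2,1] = -46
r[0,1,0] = -16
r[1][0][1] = 55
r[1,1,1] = -99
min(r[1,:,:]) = -99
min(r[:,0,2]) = -82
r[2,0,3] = -11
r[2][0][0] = -16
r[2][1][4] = -56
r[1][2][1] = -3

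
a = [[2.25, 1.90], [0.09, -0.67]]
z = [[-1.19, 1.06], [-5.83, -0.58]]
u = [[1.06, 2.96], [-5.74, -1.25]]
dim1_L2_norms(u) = [3.14, 5.87]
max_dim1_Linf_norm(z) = 5.83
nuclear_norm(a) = 3.53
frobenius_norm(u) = 6.66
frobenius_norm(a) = 3.02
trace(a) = 1.58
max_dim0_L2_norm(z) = 5.95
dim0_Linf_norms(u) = [5.74, 2.96]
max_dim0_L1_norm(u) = 6.8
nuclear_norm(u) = 8.70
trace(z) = -1.77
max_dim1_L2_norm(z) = 5.86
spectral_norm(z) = 5.96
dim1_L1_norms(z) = [2.25, 6.41]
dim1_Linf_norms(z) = [1.19, 5.83]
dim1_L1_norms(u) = [4.02, 6.99]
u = z + a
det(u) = 15.67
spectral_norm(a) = 2.97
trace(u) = -0.19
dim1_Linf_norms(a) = [2.25, 0.67]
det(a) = -1.68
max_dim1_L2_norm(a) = 2.94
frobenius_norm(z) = 6.07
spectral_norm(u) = 6.16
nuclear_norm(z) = 7.11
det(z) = 6.87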